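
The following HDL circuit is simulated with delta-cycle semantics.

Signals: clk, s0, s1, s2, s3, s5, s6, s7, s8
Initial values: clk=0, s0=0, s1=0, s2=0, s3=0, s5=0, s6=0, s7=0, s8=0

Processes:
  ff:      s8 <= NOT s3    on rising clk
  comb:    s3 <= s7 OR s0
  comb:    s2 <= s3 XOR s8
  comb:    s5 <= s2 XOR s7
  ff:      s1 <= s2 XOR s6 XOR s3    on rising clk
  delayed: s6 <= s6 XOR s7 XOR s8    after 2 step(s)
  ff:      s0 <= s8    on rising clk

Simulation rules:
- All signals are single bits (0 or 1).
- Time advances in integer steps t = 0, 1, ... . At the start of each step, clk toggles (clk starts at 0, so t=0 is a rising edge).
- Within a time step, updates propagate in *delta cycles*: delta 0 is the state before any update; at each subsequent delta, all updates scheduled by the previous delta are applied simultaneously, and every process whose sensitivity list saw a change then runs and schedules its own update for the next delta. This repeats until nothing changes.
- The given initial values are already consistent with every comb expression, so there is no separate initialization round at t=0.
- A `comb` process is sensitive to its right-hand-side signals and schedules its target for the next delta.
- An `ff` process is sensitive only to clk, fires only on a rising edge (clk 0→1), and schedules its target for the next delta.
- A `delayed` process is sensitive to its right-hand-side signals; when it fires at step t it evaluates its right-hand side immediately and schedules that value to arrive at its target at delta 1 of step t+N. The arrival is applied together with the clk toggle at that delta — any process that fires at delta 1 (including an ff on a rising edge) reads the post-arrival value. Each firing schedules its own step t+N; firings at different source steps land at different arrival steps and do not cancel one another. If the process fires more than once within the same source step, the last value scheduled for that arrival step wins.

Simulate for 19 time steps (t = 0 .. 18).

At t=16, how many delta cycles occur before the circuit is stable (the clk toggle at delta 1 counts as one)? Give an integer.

t0.Δ0 s6=0 s2=0 s5=0 s3=0 s7=0 s8=0 s0=0 clk=0 s1=0
t0.Δ1 s6=0 s2=0 s5=0 s3=0 s7=0 s8=0 s0=0 clk=1 s1=0
t0.Δ2 s6=0 s2=0 s5=0 s3=0 s7=0 s8=1 s0=0 clk=1 s1=0
t0.Δ3 s6=0 s2=1 s5=0 s3=0 s7=0 s8=1 s0=0 clk=1 s1=0
t0.Δ4 s6=0 s2=1 s5=1 s3=0 s7=0 s8=1 s0=0 clk=1 s1=0
t1.Δ0 s6=0 s2=1 s5=1 s3=0 s7=0 s8=1 s0=0 clk=1 s1=0
t1.Δ1 s6=0 s2=1 s5=1 s3=0 s7=0 s8=1 s0=0 clk=0 s1=0
t2.Δ0 s6=0 s2=1 s5=1 s3=0 s7=0 s8=1 s0=0 clk=0 s1=0
t2.Δ1 s6=1 s2=1 s5=1 s3=0 s7=0 s8=1 s0=0 clk=1 s1=0
t2.Δ2 s6=1 s2=1 s5=1 s3=0 s7=0 s8=1 s0=1 clk=1 s1=0
t2.Δ3 s6=1 s2=1 s5=1 s3=1 s7=0 s8=1 s0=1 clk=1 s1=0
t2.Δ4 s6=1 s2=0 s5=1 s3=1 s7=0 s8=1 s0=1 clk=1 s1=0
t2.Δ5 s6=1 s2=0 s5=0 s3=1 s7=0 s8=1 s0=1 clk=1 s1=0
t3.Δ0 s6=1 s2=0 s5=0 s3=1 s7=0 s8=1 s0=1 clk=1 s1=0
t3.Δ1 s6=1 s2=0 s5=0 s3=1 s7=0 s8=1 s0=1 clk=0 s1=0
t4.Δ0 s6=1 s2=0 s5=0 s3=1 s7=0 s8=1 s0=1 clk=0 s1=0
t4.Δ1 s6=0 s2=0 s5=0 s3=1 s7=0 s8=1 s0=1 clk=1 s1=0
t4.Δ2 s6=0 s2=0 s5=0 s3=1 s7=0 s8=0 s0=1 clk=1 s1=1
t4.Δ3 s6=0 s2=1 s5=0 s3=1 s7=0 s8=0 s0=1 clk=1 s1=1
t4.Δ4 s6=0 s2=1 s5=1 s3=1 s7=0 s8=0 s0=1 clk=1 s1=1
t5.Δ0 s6=0 s2=1 s5=1 s3=1 s7=0 s8=0 s0=1 clk=1 s1=1
t5.Δ1 s6=0 s2=1 s5=1 s3=1 s7=0 s8=0 s0=1 clk=0 s1=1
t6.Δ0 s6=0 s2=1 s5=1 s3=1 s7=0 s8=0 s0=1 clk=0 s1=1
t6.Δ1 s6=0 s2=1 s5=1 s3=1 s7=0 s8=0 s0=1 clk=1 s1=1
t6.Δ2 s6=0 s2=1 s5=1 s3=1 s7=0 s8=0 s0=0 clk=1 s1=0
t6.Δ3 s6=0 s2=1 s5=1 s3=0 s7=0 s8=0 s0=0 clk=1 s1=0
t6.Δ4 s6=0 s2=0 s5=1 s3=0 s7=0 s8=0 s0=0 clk=1 s1=0
t6.Δ5 s6=0 s2=0 s5=0 s3=0 s7=0 s8=0 s0=0 clk=1 s1=0
t7.Δ0 s6=0 s2=0 s5=0 s3=0 s7=0 s8=0 s0=0 clk=1 s1=0
t7.Δ1 s6=0 s2=0 s5=0 s3=0 s7=0 s8=0 s0=0 clk=0 s1=0
t8.Δ0 s6=0 s2=0 s5=0 s3=0 s7=0 s8=0 s0=0 clk=0 s1=0
t8.Δ1 s6=0 s2=0 s5=0 s3=0 s7=0 s8=0 s0=0 clk=1 s1=0
t8.Δ2 s6=0 s2=0 s5=0 s3=0 s7=0 s8=1 s0=0 clk=1 s1=0
t8.Δ3 s6=0 s2=1 s5=0 s3=0 s7=0 s8=1 s0=0 clk=1 s1=0
t8.Δ4 s6=0 s2=1 s5=1 s3=0 s7=0 s8=1 s0=0 clk=1 s1=0
t9.Δ0 s6=0 s2=1 s5=1 s3=0 s7=0 s8=1 s0=0 clk=1 s1=0
t9.Δ1 s6=0 s2=1 s5=1 s3=0 s7=0 s8=1 s0=0 clk=0 s1=0
t10.Δ0 s6=0 s2=1 s5=1 s3=0 s7=0 s8=1 s0=0 clk=0 s1=0
t10.Δ1 s6=1 s2=1 s5=1 s3=0 s7=0 s8=1 s0=0 clk=1 s1=0
t10.Δ2 s6=1 s2=1 s5=1 s3=0 s7=0 s8=1 s0=1 clk=1 s1=0
t10.Δ3 s6=1 s2=1 s5=1 s3=1 s7=0 s8=1 s0=1 clk=1 s1=0
t10.Δ4 s6=1 s2=0 s5=1 s3=1 s7=0 s8=1 s0=1 clk=1 s1=0
t10.Δ5 s6=1 s2=0 s5=0 s3=1 s7=0 s8=1 s0=1 clk=1 s1=0
t11.Δ0 s6=1 s2=0 s5=0 s3=1 s7=0 s8=1 s0=1 clk=1 s1=0
t11.Δ1 s6=1 s2=0 s5=0 s3=1 s7=0 s8=1 s0=1 clk=0 s1=0
t12.Δ0 s6=1 s2=0 s5=0 s3=1 s7=0 s8=1 s0=1 clk=0 s1=0
t12.Δ1 s6=0 s2=0 s5=0 s3=1 s7=0 s8=1 s0=1 clk=1 s1=0
t12.Δ2 s6=0 s2=0 s5=0 s3=1 s7=0 s8=0 s0=1 clk=1 s1=1
t12.Δ3 s6=0 s2=1 s5=0 s3=1 s7=0 s8=0 s0=1 clk=1 s1=1
t12.Δ4 s6=0 s2=1 s5=1 s3=1 s7=0 s8=0 s0=1 clk=1 s1=1
t13.Δ0 s6=0 s2=1 s5=1 s3=1 s7=0 s8=0 s0=1 clk=1 s1=1
t13.Δ1 s6=0 s2=1 s5=1 s3=1 s7=0 s8=0 s0=1 clk=0 s1=1
t14.Δ0 s6=0 s2=1 s5=1 s3=1 s7=0 s8=0 s0=1 clk=0 s1=1
t14.Δ1 s6=0 s2=1 s5=1 s3=1 s7=0 s8=0 s0=1 clk=1 s1=1
t14.Δ2 s6=0 s2=1 s5=1 s3=1 s7=0 s8=0 s0=0 clk=1 s1=0
t14.Δ3 s6=0 s2=1 s5=1 s3=0 s7=0 s8=0 s0=0 clk=1 s1=0
t14.Δ4 s6=0 s2=0 s5=1 s3=0 s7=0 s8=0 s0=0 clk=1 s1=0
t14.Δ5 s6=0 s2=0 s5=0 s3=0 s7=0 s8=0 s0=0 clk=1 s1=0
t15.Δ0 s6=0 s2=0 s5=0 s3=0 s7=0 s8=0 s0=0 clk=1 s1=0
t15.Δ1 s6=0 s2=0 s5=0 s3=0 s7=0 s8=0 s0=0 clk=0 s1=0
t16.Δ0 s6=0 s2=0 s5=0 s3=0 s7=0 s8=0 s0=0 clk=0 s1=0
t16.Δ1 s6=0 s2=0 s5=0 s3=0 s7=0 s8=0 s0=0 clk=1 s1=0
t16.Δ2 s6=0 s2=0 s5=0 s3=0 s7=0 s8=1 s0=0 clk=1 s1=0
t16.Δ3 s6=0 s2=1 s5=0 s3=0 s7=0 s8=1 s0=0 clk=1 s1=0
t16.Δ4 s6=0 s2=1 s5=1 s3=0 s7=0 s8=1 s0=0 clk=1 s1=0
t17.Δ0 s6=0 s2=1 s5=1 s3=0 s7=0 s8=1 s0=0 clk=1 s1=0
t17.Δ1 s6=0 s2=1 s5=1 s3=0 s7=0 s8=1 s0=0 clk=0 s1=0
t18.Δ0 s6=0 s2=1 s5=1 s3=0 s7=0 s8=1 s0=0 clk=0 s1=0
t18.Δ1 s6=1 s2=1 s5=1 s3=0 s7=0 s8=1 s0=0 clk=1 s1=0
t18.Δ2 s6=1 s2=1 s5=1 s3=0 s7=0 s8=1 s0=1 clk=1 s1=0
t18.Δ3 s6=1 s2=1 s5=1 s3=1 s7=0 s8=1 s0=1 clk=1 s1=0
t18.Δ4 s6=1 s2=0 s5=1 s3=1 s7=0 s8=1 s0=1 clk=1 s1=0
t18.Δ5 s6=1 s2=0 s5=0 s3=1 s7=0 s8=1 s0=1 clk=1 s1=0

4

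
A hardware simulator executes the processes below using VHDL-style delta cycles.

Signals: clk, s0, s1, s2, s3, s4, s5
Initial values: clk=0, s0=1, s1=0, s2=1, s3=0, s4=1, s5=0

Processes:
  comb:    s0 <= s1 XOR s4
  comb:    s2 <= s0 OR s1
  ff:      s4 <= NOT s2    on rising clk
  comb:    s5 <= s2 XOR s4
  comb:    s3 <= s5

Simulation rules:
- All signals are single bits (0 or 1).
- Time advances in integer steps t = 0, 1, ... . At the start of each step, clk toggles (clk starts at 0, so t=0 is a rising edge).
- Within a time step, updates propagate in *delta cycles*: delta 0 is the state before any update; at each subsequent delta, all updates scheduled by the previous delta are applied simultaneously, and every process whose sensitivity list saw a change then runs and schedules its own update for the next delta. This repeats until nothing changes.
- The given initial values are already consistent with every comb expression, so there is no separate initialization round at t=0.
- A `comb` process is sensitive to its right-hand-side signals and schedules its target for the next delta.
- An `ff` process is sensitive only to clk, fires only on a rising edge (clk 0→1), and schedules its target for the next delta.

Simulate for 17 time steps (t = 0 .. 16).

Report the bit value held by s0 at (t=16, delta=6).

t0.Δ0 clk=0 s4=1 s5=0 s2=1 s3=0 s0=1 s1=0
t0.Δ1 clk=1 s4=1 s5=0 s2=1 s3=0 s0=1 s1=0
t0.Δ2 clk=1 s4=0 s5=0 s2=1 s3=0 s0=1 s1=0
t0.Δ3 clk=1 s4=0 s5=1 s2=1 s3=0 s0=0 s1=0
t0.Δ4 clk=1 s4=0 s5=1 s2=0 s3=1 s0=0 s1=0
t0.Δ5 clk=1 s4=0 s5=0 s2=0 s3=1 s0=0 s1=0
t0.Δ6 clk=1 s4=0 s5=0 s2=0 s3=0 s0=0 s1=0
t1.Δ0 clk=1 s4=0 s5=0 s2=0 s3=0 s0=0 s1=0
t1.Δ1 clk=0 s4=0 s5=0 s2=0 s3=0 s0=0 s1=0
t2.Δ0 clk=0 s4=0 s5=0 s2=0 s3=0 s0=0 s1=0
t2.Δ1 clk=1 s4=0 s5=0 s2=0 s3=0 s0=0 s1=0
t2.Δ2 clk=1 s4=1 s5=0 s2=0 s3=0 s0=0 s1=0
t2.Δ3 clk=1 s4=1 s5=1 s2=0 s3=0 s0=1 s1=0
t2.Δ4 clk=1 s4=1 s5=1 s2=1 s3=1 s0=1 s1=0
t2.Δ5 clk=1 s4=1 s5=0 s2=1 s3=1 s0=1 s1=0
t2.Δ6 clk=1 s4=1 s5=0 s2=1 s3=0 s0=1 s1=0
t3.Δ0 clk=1 s4=1 s5=0 s2=1 s3=0 s0=1 s1=0
t3.Δ1 clk=0 s4=1 s5=0 s2=1 s3=0 s0=1 s1=0
t4.Δ0 clk=0 s4=1 s5=0 s2=1 s3=0 s0=1 s1=0
t4.Δ1 clk=1 s4=1 s5=0 s2=1 s3=0 s0=1 s1=0
t4.Δ2 clk=1 s4=0 s5=0 s2=1 s3=0 s0=1 s1=0
t4.Δ3 clk=1 s4=0 s5=1 s2=1 s3=0 s0=0 s1=0
t4.Δ4 clk=1 s4=0 s5=1 s2=0 s3=1 s0=0 s1=0
t4.Δ5 clk=1 s4=0 s5=0 s2=0 s3=1 s0=0 s1=0
t4.Δ6 clk=1 s4=0 s5=0 s2=0 s3=0 s0=0 s1=0
t5.Δ0 clk=1 s4=0 s5=0 s2=0 s3=0 s0=0 s1=0
t5.Δ1 clk=0 s4=0 s5=0 s2=0 s3=0 s0=0 s1=0
t6.Δ0 clk=0 s4=0 s5=0 s2=0 s3=0 s0=0 s1=0
t6.Δ1 clk=1 s4=0 s5=0 s2=0 s3=0 s0=0 s1=0
t6.Δ2 clk=1 s4=1 s5=0 s2=0 s3=0 s0=0 s1=0
t6.Δ3 clk=1 s4=1 s5=1 s2=0 s3=0 s0=1 s1=0
t6.Δ4 clk=1 s4=1 s5=1 s2=1 s3=1 s0=1 s1=0
t6.Δ5 clk=1 s4=1 s5=0 s2=1 s3=1 s0=1 s1=0
t6.Δ6 clk=1 s4=1 s5=0 s2=1 s3=0 s0=1 s1=0
t7.Δ0 clk=1 s4=1 s5=0 s2=1 s3=0 s0=1 s1=0
t7.Δ1 clk=0 s4=1 s5=0 s2=1 s3=0 s0=1 s1=0
t8.Δ0 clk=0 s4=1 s5=0 s2=1 s3=0 s0=1 s1=0
t8.Δ1 clk=1 s4=1 s5=0 s2=1 s3=0 s0=1 s1=0
t8.Δ2 clk=1 s4=0 s5=0 s2=1 s3=0 s0=1 s1=0
t8.Δ3 clk=1 s4=0 s5=1 s2=1 s3=0 s0=0 s1=0
t8.Δ4 clk=1 s4=0 s5=1 s2=0 s3=1 s0=0 s1=0
t8.Δ5 clk=1 s4=0 s5=0 s2=0 s3=1 s0=0 s1=0
t8.Δ6 clk=1 s4=0 s5=0 s2=0 s3=0 s0=0 s1=0
t9.Δ0 clk=1 s4=0 s5=0 s2=0 s3=0 s0=0 s1=0
t9.Δ1 clk=0 s4=0 s5=0 s2=0 s3=0 s0=0 s1=0
t10.Δ0 clk=0 s4=0 s5=0 s2=0 s3=0 s0=0 s1=0
t10.Δ1 clk=1 s4=0 s5=0 s2=0 s3=0 s0=0 s1=0
t10.Δ2 clk=1 s4=1 s5=0 s2=0 s3=0 s0=0 s1=0
t10.Δ3 clk=1 s4=1 s5=1 s2=0 s3=0 s0=1 s1=0
t10.Δ4 clk=1 s4=1 s5=1 s2=1 s3=1 s0=1 s1=0
t10.Δ5 clk=1 s4=1 s5=0 s2=1 s3=1 s0=1 s1=0
t10.Δ6 clk=1 s4=1 s5=0 s2=1 s3=0 s0=1 s1=0
t11.Δ0 clk=1 s4=1 s5=0 s2=1 s3=0 s0=1 s1=0
t11.Δ1 clk=0 s4=1 s5=0 s2=1 s3=0 s0=1 s1=0
t12.Δ0 clk=0 s4=1 s5=0 s2=1 s3=0 s0=1 s1=0
t12.Δ1 clk=1 s4=1 s5=0 s2=1 s3=0 s0=1 s1=0
t12.Δ2 clk=1 s4=0 s5=0 s2=1 s3=0 s0=1 s1=0
t12.Δ3 clk=1 s4=0 s5=1 s2=1 s3=0 s0=0 s1=0
t12.Δ4 clk=1 s4=0 s5=1 s2=0 s3=1 s0=0 s1=0
t12.Δ5 clk=1 s4=0 s5=0 s2=0 s3=1 s0=0 s1=0
t12.Δ6 clk=1 s4=0 s5=0 s2=0 s3=0 s0=0 s1=0
t13.Δ0 clk=1 s4=0 s5=0 s2=0 s3=0 s0=0 s1=0
t13.Δ1 clk=0 s4=0 s5=0 s2=0 s3=0 s0=0 s1=0
t14.Δ0 clk=0 s4=0 s5=0 s2=0 s3=0 s0=0 s1=0
t14.Δ1 clk=1 s4=0 s5=0 s2=0 s3=0 s0=0 s1=0
t14.Δ2 clk=1 s4=1 s5=0 s2=0 s3=0 s0=0 s1=0
t14.Δ3 clk=1 s4=1 s5=1 s2=0 s3=0 s0=1 s1=0
t14.Δ4 clk=1 s4=1 s5=1 s2=1 s3=1 s0=1 s1=0
t14.Δ5 clk=1 s4=1 s5=0 s2=1 s3=1 s0=1 s1=0
t14.Δ6 clk=1 s4=1 s5=0 s2=1 s3=0 s0=1 s1=0
t15.Δ0 clk=1 s4=1 s5=0 s2=1 s3=0 s0=1 s1=0
t15.Δ1 clk=0 s4=1 s5=0 s2=1 s3=0 s0=1 s1=0
t16.Δ0 clk=0 s4=1 s5=0 s2=1 s3=0 s0=1 s1=0
t16.Δ1 clk=1 s4=1 s5=0 s2=1 s3=0 s0=1 s1=0
t16.Δ2 clk=1 s4=0 s5=0 s2=1 s3=0 s0=1 s1=0
t16.Δ3 clk=1 s4=0 s5=1 s2=1 s3=0 s0=0 s1=0
t16.Δ4 clk=1 s4=0 s5=1 s2=0 s3=1 s0=0 s1=0
t16.Δ5 clk=1 s4=0 s5=0 s2=0 s3=1 s0=0 s1=0
t16.Δ6 clk=1 s4=0 s5=0 s2=0 s3=0 s0=0 s1=0

0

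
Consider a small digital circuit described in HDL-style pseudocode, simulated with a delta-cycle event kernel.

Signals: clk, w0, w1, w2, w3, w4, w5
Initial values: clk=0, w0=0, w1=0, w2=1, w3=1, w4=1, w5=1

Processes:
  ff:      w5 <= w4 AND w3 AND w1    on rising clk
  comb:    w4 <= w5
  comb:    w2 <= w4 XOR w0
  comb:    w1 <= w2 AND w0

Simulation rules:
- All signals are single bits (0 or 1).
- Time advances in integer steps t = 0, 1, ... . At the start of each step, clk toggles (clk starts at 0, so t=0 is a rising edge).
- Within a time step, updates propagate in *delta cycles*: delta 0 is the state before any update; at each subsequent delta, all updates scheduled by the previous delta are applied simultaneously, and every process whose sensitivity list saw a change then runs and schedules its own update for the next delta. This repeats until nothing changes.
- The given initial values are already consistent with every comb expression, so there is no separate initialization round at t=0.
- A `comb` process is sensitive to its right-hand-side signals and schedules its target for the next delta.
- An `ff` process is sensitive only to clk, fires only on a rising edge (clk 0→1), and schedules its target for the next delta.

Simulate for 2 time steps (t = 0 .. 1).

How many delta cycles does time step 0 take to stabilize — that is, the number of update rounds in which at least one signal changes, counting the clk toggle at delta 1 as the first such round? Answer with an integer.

4

[bits: w1,w2,w4,w5,w0,w3,clk]
t=0: Δ0=0111010 Δ1=0111011 Δ2=0110011 Δ3=0100011 Δ4=0000011 | 4Δ
t=1: Δ0=0000011 Δ1=0000010 | 1Δ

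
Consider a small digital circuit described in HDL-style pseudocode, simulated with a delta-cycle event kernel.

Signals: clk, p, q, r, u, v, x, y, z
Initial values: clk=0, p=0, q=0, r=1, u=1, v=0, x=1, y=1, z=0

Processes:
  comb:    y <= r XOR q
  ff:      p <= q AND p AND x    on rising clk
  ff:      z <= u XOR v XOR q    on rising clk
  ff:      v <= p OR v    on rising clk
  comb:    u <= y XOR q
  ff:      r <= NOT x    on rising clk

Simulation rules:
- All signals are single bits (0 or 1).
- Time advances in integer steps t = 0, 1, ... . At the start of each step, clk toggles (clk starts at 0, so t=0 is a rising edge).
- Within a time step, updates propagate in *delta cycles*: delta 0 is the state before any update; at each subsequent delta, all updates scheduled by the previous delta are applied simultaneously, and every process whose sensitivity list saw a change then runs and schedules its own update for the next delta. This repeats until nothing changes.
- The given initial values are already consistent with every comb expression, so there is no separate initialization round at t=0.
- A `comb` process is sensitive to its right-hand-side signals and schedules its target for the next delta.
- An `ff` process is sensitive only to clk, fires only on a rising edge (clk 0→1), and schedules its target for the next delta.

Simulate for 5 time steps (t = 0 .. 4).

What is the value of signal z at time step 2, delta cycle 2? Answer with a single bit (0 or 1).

t=0 Δ0: clk=0 q=0 y=1 x=1 z=0 v=0 u=1 r=1 p=0
  Δ1: clk:0→1
  Δ2: z:0→1, r:1→0
  Δ3: y:1→0
  Δ4: u:1→0
  (4Δ to stable)
t=1 Δ0: clk=1 q=0 y=0 x=1 z=1 v=0 u=0 r=0 p=0
  Δ1: clk:1→0
  (1Δ to stable)
t=2 Δ0: clk=0 q=0 y=0 x=1 z=1 v=0 u=0 r=0 p=0
  Δ1: clk:0→1
  Δ2: z:1→0
  (2Δ to stable)
t=3 Δ0: clk=1 q=0 y=0 x=1 z=0 v=0 u=0 r=0 p=0
  Δ1: clk:1→0
  (1Δ to stable)
t=4 Δ0: clk=0 q=0 y=0 x=1 z=0 v=0 u=0 r=0 p=0
  Δ1: clk:0→1
  (1Δ to stable)

0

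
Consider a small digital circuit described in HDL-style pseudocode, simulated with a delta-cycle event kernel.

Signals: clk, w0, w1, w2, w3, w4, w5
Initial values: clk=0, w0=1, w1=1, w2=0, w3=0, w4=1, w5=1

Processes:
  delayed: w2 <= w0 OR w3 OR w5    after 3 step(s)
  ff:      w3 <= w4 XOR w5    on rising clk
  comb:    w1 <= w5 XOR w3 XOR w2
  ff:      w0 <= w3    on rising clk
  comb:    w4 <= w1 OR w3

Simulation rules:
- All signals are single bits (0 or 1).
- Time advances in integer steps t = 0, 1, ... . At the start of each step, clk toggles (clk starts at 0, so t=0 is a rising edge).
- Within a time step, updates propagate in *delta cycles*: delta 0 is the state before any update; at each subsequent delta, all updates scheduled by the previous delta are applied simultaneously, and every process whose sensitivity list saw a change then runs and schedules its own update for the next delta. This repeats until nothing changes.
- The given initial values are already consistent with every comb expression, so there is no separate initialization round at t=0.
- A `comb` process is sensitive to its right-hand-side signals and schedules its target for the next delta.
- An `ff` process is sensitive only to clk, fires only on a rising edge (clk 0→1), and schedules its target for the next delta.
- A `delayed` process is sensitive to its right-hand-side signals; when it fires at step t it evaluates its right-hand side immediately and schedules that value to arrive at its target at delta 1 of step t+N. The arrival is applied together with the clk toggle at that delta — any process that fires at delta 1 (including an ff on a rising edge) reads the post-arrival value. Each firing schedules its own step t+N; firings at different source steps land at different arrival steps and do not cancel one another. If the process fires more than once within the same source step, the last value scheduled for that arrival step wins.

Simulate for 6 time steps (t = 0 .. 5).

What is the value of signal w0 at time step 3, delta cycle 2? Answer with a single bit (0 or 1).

[bits: w4,w5,w3,w2,w0,w1,clk]
t=0: Δ0=1100110 Δ1=1100111 Δ2=1100011 | 2Δ
t=1: Δ0=1100011 Δ1=1100010 | 1Δ
t=2: Δ0=1100010 Δ1=1100011 | 1Δ
t=3: Δ0=1100011 Δ1=1101010 Δ2=1101000 Δ3=0101000 | 3Δ
t=4: Δ0=0101000 Δ1=0101001 Δ2=0111001 Δ3=1111011 | 3Δ
t=5: Δ0=1111011 Δ1=1111010 | 1Δ

0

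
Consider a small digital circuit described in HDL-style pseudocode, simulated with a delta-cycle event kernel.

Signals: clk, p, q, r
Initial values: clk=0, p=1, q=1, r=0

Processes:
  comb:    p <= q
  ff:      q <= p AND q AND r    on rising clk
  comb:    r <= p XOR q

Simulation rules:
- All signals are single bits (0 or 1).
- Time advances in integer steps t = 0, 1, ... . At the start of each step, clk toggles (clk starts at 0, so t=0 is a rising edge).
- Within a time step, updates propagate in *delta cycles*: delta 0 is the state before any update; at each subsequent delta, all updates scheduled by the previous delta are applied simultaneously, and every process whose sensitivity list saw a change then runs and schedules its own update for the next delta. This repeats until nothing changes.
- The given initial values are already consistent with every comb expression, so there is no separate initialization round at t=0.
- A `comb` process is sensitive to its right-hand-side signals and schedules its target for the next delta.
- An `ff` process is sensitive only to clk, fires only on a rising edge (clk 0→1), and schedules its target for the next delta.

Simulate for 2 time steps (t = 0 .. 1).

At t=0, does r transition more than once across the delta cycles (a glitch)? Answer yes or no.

yes

[bits: q,r,clk,p]
t=0: Δ0=1001 Δ1=1011 Δ2=0011 Δ3=0110 Δ4=0010 | 4Δ
t=1: Δ0=0010 Δ1=0000 | 1Δ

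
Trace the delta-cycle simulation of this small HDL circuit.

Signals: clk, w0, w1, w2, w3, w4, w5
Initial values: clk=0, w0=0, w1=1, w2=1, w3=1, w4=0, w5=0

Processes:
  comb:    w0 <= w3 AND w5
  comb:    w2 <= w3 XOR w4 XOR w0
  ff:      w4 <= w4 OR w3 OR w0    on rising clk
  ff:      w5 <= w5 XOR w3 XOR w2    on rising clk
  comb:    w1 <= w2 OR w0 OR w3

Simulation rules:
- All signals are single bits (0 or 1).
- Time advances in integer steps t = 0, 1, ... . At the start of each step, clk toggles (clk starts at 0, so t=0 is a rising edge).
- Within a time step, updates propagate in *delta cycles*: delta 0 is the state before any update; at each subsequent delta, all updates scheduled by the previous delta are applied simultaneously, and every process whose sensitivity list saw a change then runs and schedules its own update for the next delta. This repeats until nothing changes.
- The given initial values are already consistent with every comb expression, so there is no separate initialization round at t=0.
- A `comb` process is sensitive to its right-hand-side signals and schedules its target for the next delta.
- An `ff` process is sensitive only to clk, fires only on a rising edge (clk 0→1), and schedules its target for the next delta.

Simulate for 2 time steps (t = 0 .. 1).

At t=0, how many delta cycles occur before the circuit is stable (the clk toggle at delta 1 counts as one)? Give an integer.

t0.Δ0 w4=0 w1=1 w3=1 w2=1 w0=0 clk=0 w5=0
t0.Δ1 w4=0 w1=1 w3=1 w2=1 w0=0 clk=1 w5=0
t0.Δ2 w4=1 w1=1 w3=1 w2=1 w0=0 clk=1 w5=0
t0.Δ3 w4=1 w1=1 w3=1 w2=0 w0=0 clk=1 w5=0
t1.Δ0 w4=1 w1=1 w3=1 w2=0 w0=0 clk=1 w5=0
t1.Δ1 w4=1 w1=1 w3=1 w2=0 w0=0 clk=0 w5=0

3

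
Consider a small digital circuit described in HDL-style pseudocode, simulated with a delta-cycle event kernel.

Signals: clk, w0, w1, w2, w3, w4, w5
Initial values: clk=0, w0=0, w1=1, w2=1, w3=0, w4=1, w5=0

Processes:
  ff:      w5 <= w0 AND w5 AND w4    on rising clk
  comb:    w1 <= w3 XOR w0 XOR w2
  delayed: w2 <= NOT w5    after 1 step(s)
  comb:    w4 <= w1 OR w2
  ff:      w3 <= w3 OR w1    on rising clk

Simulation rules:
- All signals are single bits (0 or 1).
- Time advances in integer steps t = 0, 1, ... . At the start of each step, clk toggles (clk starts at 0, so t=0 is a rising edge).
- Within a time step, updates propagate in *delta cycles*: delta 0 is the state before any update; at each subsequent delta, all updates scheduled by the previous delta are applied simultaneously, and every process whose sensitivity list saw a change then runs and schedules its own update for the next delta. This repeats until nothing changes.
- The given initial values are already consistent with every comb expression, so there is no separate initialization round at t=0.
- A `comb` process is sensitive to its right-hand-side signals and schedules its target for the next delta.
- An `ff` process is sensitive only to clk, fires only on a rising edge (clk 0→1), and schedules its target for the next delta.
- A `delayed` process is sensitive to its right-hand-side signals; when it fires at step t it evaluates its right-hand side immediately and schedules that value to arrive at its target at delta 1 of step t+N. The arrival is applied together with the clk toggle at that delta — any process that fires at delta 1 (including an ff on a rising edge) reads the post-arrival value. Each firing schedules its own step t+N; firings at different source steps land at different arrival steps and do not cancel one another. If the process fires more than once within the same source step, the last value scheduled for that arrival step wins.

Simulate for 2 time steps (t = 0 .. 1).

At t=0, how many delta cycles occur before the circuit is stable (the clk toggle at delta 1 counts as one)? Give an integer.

t=0 Δ0: w2=1 w4=1 w3=0 w0=0 w5=0 clk=0 w1=1
  Δ1: clk:0→1
  Δ2: w3:0→1
  Δ3: w1:1→0
  (3Δ to stable)
t=1 Δ0: w2=1 w4=1 w3=1 w0=0 w5=0 clk=1 w1=0
  Δ1: clk:1→0
  (1Δ to stable)

3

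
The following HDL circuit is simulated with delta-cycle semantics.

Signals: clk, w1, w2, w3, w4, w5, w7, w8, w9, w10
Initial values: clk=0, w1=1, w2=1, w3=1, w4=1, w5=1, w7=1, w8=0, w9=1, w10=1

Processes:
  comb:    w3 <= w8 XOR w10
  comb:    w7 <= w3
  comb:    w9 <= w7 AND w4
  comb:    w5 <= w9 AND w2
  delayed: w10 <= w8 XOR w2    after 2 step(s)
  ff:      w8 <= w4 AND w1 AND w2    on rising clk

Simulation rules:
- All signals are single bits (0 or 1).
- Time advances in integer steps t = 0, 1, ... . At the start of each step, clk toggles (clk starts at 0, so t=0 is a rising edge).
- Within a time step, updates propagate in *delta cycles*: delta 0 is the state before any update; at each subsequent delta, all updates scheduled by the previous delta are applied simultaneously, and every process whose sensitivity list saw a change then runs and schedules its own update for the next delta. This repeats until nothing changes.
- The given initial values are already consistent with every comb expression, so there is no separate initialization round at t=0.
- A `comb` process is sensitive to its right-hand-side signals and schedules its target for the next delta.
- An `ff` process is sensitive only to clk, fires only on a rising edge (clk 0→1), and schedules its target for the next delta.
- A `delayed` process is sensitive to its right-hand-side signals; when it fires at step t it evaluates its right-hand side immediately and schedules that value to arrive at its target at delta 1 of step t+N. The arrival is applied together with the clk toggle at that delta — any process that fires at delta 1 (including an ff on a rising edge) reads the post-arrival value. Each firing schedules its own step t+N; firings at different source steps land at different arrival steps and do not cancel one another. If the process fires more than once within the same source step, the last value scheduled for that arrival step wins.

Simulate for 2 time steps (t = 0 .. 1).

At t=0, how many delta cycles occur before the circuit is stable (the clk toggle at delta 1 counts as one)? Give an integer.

6

t=0 Δ0: w4=1 w7=1 w3=1 w9=1 w8=0 w10=1 w5=1 w2=1 clk=0 w1=1
  Δ1: clk:0→1
  Δ2: w8:0→1
  Δ3: w3:1→0
  Δ4: w7:1→0
  Δ5: w9:1→0
  Δ6: w5:1→0
  (6Δ to stable)
t=1 Δ0: w4=1 w7=0 w3=0 w9=0 w8=1 w10=1 w5=0 w2=1 clk=1 w1=1
  Δ1: clk:1→0
  (1Δ to stable)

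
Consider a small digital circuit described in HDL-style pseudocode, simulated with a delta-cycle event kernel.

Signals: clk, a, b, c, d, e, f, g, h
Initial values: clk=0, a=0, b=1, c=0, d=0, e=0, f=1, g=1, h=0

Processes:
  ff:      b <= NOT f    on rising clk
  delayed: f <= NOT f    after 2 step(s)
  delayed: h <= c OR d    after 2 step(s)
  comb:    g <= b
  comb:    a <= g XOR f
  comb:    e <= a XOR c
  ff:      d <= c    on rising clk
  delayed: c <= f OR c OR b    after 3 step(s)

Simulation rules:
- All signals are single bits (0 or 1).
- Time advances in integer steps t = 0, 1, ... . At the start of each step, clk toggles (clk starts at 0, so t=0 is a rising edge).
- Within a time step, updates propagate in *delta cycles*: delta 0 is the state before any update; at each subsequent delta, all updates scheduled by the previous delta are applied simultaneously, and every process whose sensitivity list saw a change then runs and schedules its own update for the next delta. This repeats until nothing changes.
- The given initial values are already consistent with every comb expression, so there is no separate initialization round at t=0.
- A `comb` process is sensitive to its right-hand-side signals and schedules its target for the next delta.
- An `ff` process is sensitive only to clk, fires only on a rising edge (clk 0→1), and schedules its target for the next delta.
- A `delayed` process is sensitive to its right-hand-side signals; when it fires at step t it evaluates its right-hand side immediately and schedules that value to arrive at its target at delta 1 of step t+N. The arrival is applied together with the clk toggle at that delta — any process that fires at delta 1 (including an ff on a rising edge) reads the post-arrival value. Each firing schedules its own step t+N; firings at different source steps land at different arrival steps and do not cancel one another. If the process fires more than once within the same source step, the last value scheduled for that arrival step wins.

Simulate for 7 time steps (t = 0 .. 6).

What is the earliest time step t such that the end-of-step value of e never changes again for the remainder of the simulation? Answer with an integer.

3

t0.Δ0 d=0 b=1 g=1 f=1 h=0 c=0 a=0 clk=0 e=0
t0.Δ1 d=0 b=1 g=1 f=1 h=0 c=0 a=0 clk=1 e=0
t0.Δ2 d=0 b=0 g=1 f=1 h=0 c=0 a=0 clk=1 e=0
t0.Δ3 d=0 b=0 g=0 f=1 h=0 c=0 a=0 clk=1 e=0
t0.Δ4 d=0 b=0 g=0 f=1 h=0 c=0 a=1 clk=1 e=0
t0.Δ5 d=0 b=0 g=0 f=1 h=0 c=0 a=1 clk=1 e=1
t1.Δ0 d=0 b=0 g=0 f=1 h=0 c=0 a=1 clk=1 e=1
t1.Δ1 d=0 b=0 g=0 f=1 h=0 c=0 a=1 clk=0 e=1
t2.Δ0 d=0 b=0 g=0 f=1 h=0 c=0 a=1 clk=0 e=1
t2.Δ1 d=0 b=0 g=0 f=1 h=0 c=0 a=1 clk=1 e=1
t3.Δ0 d=0 b=0 g=0 f=1 h=0 c=0 a=1 clk=1 e=1
t3.Δ1 d=0 b=0 g=0 f=1 h=0 c=1 a=1 clk=0 e=1
t3.Δ2 d=0 b=0 g=0 f=1 h=0 c=1 a=1 clk=0 e=0
t4.Δ0 d=0 b=0 g=0 f=1 h=0 c=1 a=1 clk=0 e=0
t4.Δ1 d=0 b=0 g=0 f=1 h=0 c=1 a=1 clk=1 e=0
t4.Δ2 d=1 b=0 g=0 f=1 h=0 c=1 a=1 clk=1 e=0
t5.Δ0 d=1 b=0 g=0 f=1 h=0 c=1 a=1 clk=1 e=0
t5.Δ1 d=1 b=0 g=0 f=1 h=1 c=1 a=1 clk=0 e=0
t6.Δ0 d=1 b=0 g=0 f=1 h=1 c=1 a=1 clk=0 e=0
t6.Δ1 d=1 b=0 g=0 f=1 h=1 c=1 a=1 clk=1 e=0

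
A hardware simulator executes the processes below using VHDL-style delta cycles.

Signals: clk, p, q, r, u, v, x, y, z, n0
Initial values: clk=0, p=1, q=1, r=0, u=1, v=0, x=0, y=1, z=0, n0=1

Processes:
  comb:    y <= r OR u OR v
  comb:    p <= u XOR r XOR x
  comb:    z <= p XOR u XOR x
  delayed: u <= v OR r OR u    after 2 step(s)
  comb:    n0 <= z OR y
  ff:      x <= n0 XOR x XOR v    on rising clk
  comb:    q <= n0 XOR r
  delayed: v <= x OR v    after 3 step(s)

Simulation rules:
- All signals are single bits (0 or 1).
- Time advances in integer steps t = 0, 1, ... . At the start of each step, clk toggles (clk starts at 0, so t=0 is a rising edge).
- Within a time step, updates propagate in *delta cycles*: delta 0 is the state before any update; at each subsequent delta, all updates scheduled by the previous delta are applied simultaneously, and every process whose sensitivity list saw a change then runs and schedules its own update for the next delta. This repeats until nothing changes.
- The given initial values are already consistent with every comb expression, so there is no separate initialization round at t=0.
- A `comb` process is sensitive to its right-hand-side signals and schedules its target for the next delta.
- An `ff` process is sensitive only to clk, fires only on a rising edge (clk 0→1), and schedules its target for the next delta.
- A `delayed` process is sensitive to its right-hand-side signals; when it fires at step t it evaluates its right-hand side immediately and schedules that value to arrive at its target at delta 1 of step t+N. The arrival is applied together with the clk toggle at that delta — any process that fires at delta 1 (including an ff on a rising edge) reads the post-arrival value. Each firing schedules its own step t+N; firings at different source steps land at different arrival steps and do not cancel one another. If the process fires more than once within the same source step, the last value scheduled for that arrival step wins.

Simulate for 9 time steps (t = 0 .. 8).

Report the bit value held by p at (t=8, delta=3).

t=0 Δ0: y=1 r=0 clk=0 n0=1 v=0 p=1 z=0 x=0 q=1 u=1
  Δ1: clk:0→1
  Δ2: x:0→1
  Δ3: p:1→0, z:0→1
  Δ4: z:1→0
  (4Δ to stable)
t=1 Δ0: y=1 r=0 clk=1 n0=1 v=0 p=0 z=0 x=1 q=1 u=1
  Δ1: clk:1→0
  (1Δ to stable)
t=2 Δ0: y=1 r=0 clk=0 n0=1 v=0 p=0 z=0 x=1 q=1 u=1
  Δ1: clk:0→1
  Δ2: x:1→0
  Δ3: p:0→1, z:0→1
  Δ4: z:1→0
  (4Δ to stable)
t=3 Δ0: y=1 r=0 clk=1 n0=1 v=0 p=1 z=0 x=0 q=1 u=1
  Δ1: clk:1→0, v:0→1
  (1Δ to stable)
t=4 Δ0: y=1 r=0 clk=0 n0=1 v=1 p=1 z=0 x=0 q=1 u=1
  Δ1: clk:0→1
  (1Δ to stable)
t=5 Δ0: y=1 r=0 clk=1 n0=1 v=1 p=1 z=0 x=0 q=1 u=1
  Δ1: clk:1→0, v:1→0
  (1Δ to stable)
t=6 Δ0: y=1 r=0 clk=0 n0=1 v=0 p=1 z=0 x=0 q=1 u=1
  Δ1: clk:0→1, v:0→1
  (1Δ to stable)
t=7 Δ0: y=1 r=0 clk=1 n0=1 v=1 p=1 z=0 x=0 q=1 u=1
  Δ1: clk:1→0
  (1Δ to stable)
t=8 Δ0: y=1 r=0 clk=0 n0=1 v=1 p=1 z=0 x=0 q=1 u=1
  Δ1: clk:0→1, v:1→0
  Δ2: x:0→1
  Δ3: p:1→0, z:0→1
  Δ4: z:1→0
  (4Δ to stable)

0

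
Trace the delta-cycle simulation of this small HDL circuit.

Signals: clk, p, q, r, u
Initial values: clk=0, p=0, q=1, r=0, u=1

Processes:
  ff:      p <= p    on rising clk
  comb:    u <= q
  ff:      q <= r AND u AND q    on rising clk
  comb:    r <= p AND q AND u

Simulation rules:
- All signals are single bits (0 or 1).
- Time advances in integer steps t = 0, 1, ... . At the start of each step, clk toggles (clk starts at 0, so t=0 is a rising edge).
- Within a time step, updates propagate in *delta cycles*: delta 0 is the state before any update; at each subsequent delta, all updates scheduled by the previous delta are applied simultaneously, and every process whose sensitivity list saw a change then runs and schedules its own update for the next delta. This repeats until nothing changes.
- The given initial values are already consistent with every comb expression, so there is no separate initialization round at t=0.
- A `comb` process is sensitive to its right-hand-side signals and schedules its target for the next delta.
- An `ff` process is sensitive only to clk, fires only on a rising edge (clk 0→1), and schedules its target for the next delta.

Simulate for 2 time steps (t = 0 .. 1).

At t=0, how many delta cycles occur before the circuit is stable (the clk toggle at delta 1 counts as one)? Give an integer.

t0.Δ0 q=1 clk=0 u=1 r=0 p=0
t0.Δ1 q=1 clk=1 u=1 r=0 p=0
t0.Δ2 q=0 clk=1 u=1 r=0 p=0
t0.Δ3 q=0 clk=1 u=0 r=0 p=0
t1.Δ0 q=0 clk=1 u=0 r=0 p=0
t1.Δ1 q=0 clk=0 u=0 r=0 p=0

3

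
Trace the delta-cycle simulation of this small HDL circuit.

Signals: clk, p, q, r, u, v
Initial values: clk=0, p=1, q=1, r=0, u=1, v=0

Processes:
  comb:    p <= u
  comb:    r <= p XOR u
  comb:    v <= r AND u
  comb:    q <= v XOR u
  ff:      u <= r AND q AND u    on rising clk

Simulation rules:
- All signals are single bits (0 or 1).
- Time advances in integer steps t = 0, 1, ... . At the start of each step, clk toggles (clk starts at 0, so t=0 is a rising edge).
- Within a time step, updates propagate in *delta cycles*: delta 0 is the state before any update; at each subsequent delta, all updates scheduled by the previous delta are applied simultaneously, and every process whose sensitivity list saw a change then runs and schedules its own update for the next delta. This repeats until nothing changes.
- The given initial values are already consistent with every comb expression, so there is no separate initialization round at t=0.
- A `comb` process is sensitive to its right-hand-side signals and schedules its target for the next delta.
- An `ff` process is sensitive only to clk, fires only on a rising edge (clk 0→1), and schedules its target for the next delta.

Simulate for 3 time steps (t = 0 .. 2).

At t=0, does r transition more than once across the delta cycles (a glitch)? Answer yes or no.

yes

t0.Δ0 r=0 u=1 p=1 clk=0 v=0 q=1
t0.Δ1 r=0 u=1 p=1 clk=1 v=0 q=1
t0.Δ2 r=0 u=0 p=1 clk=1 v=0 q=1
t0.Δ3 r=1 u=0 p=0 clk=1 v=0 q=0
t0.Δ4 r=0 u=0 p=0 clk=1 v=0 q=0
t1.Δ0 r=0 u=0 p=0 clk=1 v=0 q=0
t1.Δ1 r=0 u=0 p=0 clk=0 v=0 q=0
t2.Δ0 r=0 u=0 p=0 clk=0 v=0 q=0
t2.Δ1 r=0 u=0 p=0 clk=1 v=0 q=0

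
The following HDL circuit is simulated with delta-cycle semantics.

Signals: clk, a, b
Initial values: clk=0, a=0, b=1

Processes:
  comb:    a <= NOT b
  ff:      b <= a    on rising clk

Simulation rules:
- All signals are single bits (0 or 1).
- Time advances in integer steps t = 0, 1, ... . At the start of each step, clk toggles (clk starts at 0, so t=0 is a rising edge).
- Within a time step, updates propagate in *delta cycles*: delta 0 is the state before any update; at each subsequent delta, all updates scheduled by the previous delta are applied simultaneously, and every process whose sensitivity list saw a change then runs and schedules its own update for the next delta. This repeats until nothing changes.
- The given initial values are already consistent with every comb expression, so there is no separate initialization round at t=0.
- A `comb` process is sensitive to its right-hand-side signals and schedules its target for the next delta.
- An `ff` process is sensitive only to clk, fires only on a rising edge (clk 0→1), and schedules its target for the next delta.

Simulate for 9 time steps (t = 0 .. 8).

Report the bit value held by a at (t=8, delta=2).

t=0 Δ0: a=0 clk=0 b=1
  Δ1: clk:0→1
  Δ2: b:1→0
  Δ3: a:0→1
  (3Δ to stable)
t=1 Δ0: a=1 clk=1 b=0
  Δ1: clk:1→0
  (1Δ to stable)
t=2 Δ0: a=1 clk=0 b=0
  Δ1: clk:0→1
  Δ2: b:0→1
  Δ3: a:1→0
  (3Δ to stable)
t=3 Δ0: a=0 clk=1 b=1
  Δ1: clk:1→0
  (1Δ to stable)
t=4 Δ0: a=0 clk=0 b=1
  Δ1: clk:0→1
  Δ2: b:1→0
  Δ3: a:0→1
  (3Δ to stable)
t=5 Δ0: a=1 clk=1 b=0
  Δ1: clk:1→0
  (1Δ to stable)
t=6 Δ0: a=1 clk=0 b=0
  Δ1: clk:0→1
  Δ2: b:0→1
  Δ3: a:1→0
  (3Δ to stable)
t=7 Δ0: a=0 clk=1 b=1
  Δ1: clk:1→0
  (1Δ to stable)
t=8 Δ0: a=0 clk=0 b=1
  Δ1: clk:0→1
  Δ2: b:1→0
  Δ3: a:0→1
  (3Δ to stable)

0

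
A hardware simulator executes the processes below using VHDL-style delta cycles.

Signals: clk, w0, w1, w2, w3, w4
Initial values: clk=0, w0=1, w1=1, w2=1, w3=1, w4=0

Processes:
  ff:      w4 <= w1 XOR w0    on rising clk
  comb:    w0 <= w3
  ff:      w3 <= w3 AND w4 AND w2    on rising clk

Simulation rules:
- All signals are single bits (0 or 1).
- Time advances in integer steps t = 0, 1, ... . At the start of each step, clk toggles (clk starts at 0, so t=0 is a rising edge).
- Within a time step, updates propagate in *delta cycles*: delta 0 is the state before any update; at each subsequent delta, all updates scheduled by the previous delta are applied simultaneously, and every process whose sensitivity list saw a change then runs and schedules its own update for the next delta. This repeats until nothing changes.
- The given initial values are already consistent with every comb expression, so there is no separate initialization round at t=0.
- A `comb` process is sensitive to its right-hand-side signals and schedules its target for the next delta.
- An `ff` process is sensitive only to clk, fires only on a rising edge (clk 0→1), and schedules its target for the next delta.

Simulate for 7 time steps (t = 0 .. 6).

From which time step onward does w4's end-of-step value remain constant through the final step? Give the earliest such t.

2

t0.Δ0 w1=1 w2=1 w0=1 clk=0 w4=0 w3=1
t0.Δ1 w1=1 w2=1 w0=1 clk=1 w4=0 w3=1
t0.Δ2 w1=1 w2=1 w0=1 clk=1 w4=0 w3=0
t0.Δ3 w1=1 w2=1 w0=0 clk=1 w4=0 w3=0
t1.Δ0 w1=1 w2=1 w0=0 clk=1 w4=0 w3=0
t1.Δ1 w1=1 w2=1 w0=0 clk=0 w4=0 w3=0
t2.Δ0 w1=1 w2=1 w0=0 clk=0 w4=0 w3=0
t2.Δ1 w1=1 w2=1 w0=0 clk=1 w4=0 w3=0
t2.Δ2 w1=1 w2=1 w0=0 clk=1 w4=1 w3=0
t3.Δ0 w1=1 w2=1 w0=0 clk=1 w4=1 w3=0
t3.Δ1 w1=1 w2=1 w0=0 clk=0 w4=1 w3=0
t4.Δ0 w1=1 w2=1 w0=0 clk=0 w4=1 w3=0
t4.Δ1 w1=1 w2=1 w0=0 clk=1 w4=1 w3=0
t5.Δ0 w1=1 w2=1 w0=0 clk=1 w4=1 w3=0
t5.Δ1 w1=1 w2=1 w0=0 clk=0 w4=1 w3=0
t6.Δ0 w1=1 w2=1 w0=0 clk=0 w4=1 w3=0
t6.Δ1 w1=1 w2=1 w0=0 clk=1 w4=1 w3=0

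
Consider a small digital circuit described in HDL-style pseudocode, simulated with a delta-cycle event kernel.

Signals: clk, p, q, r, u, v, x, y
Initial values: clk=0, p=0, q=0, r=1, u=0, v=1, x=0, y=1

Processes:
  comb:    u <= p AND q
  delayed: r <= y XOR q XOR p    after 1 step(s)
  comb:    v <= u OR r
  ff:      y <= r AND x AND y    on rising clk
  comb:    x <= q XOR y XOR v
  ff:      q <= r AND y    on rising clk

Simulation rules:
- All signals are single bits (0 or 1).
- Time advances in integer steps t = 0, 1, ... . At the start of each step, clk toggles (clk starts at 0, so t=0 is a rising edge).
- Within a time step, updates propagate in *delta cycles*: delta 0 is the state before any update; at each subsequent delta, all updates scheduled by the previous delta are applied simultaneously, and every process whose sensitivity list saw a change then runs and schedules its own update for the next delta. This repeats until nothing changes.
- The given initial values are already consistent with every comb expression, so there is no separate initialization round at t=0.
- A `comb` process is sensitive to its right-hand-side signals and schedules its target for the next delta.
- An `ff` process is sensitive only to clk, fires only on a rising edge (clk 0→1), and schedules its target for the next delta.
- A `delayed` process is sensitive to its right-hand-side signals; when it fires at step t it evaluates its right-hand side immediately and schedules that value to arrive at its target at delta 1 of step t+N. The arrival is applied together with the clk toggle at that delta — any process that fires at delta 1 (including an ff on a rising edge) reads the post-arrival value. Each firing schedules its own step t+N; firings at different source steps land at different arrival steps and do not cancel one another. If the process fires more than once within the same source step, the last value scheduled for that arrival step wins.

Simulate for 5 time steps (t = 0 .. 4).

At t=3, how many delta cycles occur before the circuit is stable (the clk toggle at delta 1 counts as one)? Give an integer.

3

[bits: x,clk,q,y,u,v,p,r]
t=0: Δ0=00010101 Δ1=01010101 Δ2=01100101 | 2Δ
t=1: Δ0=01100101 Δ1=00100101 | 1Δ
t=2: Δ0=00100101 Δ1=01100101 Δ2=01000101 Δ3=11000101 | 3Δ
t=3: Δ0=11000101 Δ1=10000100 Δ2=10000000 Δ3=00000000 | 3Δ
t=4: Δ0=00000000 Δ1=01000000 | 1Δ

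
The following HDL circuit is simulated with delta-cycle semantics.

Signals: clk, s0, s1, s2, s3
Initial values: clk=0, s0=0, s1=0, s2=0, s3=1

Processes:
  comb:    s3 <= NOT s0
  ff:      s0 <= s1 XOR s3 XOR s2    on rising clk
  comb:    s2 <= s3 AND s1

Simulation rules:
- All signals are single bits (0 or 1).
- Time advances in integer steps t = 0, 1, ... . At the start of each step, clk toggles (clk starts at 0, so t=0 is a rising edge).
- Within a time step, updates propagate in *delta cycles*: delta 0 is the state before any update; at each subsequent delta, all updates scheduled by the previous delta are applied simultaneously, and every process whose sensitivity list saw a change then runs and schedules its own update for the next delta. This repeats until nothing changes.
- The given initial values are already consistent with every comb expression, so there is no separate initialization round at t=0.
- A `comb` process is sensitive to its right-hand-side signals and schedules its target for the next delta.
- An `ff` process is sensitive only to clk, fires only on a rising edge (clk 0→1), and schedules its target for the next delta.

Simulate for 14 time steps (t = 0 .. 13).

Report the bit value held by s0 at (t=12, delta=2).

[bits: s1,s2,clk,s3,s0]
t=0: Δ0=00010 Δ1=00110 Δ2=00111 Δ3=00101 | 3Δ
t=1: Δ0=00101 Δ1=00001 | 1Δ
t=2: Δ0=00001 Δ1=00101 Δ2=00100 Δ3=00110 | 3Δ
t=3: Δ0=00110 Δ1=00010 | 1Δ
t=4: Δ0=00010 Δ1=00110 Δ2=00111 Δ3=00101 | 3Δ
t=5: Δ0=00101 Δ1=00001 | 1Δ
t=6: Δ0=00001 Δ1=00101 Δ2=00100 Δ3=00110 | 3Δ
t=7: Δ0=00110 Δ1=00010 | 1Δ
t=8: Δ0=00010 Δ1=00110 Δ2=00111 Δ3=00101 | 3Δ
t=9: Δ0=00101 Δ1=00001 | 1Δ
t=10: Δ0=00001 Δ1=00101 Δ2=00100 Δ3=00110 | 3Δ
t=11: Δ0=00110 Δ1=00010 | 1Δ
t=12: Δ0=00010 Δ1=00110 Δ2=00111 Δ3=00101 | 3Δ
t=13: Δ0=00101 Δ1=00001 | 1Δ

1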